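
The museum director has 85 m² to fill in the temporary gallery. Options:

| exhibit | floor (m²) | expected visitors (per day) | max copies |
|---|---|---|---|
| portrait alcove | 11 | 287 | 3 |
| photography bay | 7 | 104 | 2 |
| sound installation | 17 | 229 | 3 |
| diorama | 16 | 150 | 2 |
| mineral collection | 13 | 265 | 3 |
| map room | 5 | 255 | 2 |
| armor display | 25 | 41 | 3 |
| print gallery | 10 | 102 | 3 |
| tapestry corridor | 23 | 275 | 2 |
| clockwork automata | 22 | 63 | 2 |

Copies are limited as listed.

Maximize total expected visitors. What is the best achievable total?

2166

Taking 3×portrait alcove + 3×mineral collection + 2×map room: 82 m² used, 2166 in expected visitors.
Every other selection either busts 85 m² or exceeds an availability limit or fails to beat 2166.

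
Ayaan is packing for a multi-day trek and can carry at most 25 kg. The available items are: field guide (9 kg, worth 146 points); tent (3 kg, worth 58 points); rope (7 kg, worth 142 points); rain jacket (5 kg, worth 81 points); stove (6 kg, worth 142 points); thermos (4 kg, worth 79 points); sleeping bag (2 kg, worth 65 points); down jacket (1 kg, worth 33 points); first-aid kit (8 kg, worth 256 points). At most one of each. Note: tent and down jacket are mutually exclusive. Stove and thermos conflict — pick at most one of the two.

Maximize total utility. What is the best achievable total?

Best packing: rope + stove + sleeping bag + down jacket + first-aid kit — 24 kg, 638 total.

638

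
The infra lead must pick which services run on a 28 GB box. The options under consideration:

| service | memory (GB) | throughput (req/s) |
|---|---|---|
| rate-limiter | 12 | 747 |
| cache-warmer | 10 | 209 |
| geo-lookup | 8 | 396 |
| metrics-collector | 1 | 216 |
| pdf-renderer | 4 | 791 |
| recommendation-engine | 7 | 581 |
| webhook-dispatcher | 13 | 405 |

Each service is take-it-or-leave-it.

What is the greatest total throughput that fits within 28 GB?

By throughput per GB: metrics-collector 216.00, pdf-renderer 197.75, recommendation-engine 83.00 lead.
Taking rate-limiter + metrics-collector + pdf-renderer + recommendation-engine: 24 GB used, 2335 in throughput.
Next best is rate-limiter + geo-lookup + metrics-collector + pdf-renderer at 2150 (25 GB) — short by 185.

2335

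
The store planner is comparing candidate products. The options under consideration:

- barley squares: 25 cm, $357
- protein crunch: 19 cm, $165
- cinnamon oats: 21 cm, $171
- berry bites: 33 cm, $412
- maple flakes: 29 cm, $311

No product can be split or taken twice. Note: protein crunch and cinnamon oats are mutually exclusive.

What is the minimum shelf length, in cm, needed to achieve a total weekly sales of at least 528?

Look for the lowest-shelf combination reaching 528.
Taking barley squares + cinnamon oats gives 528 (≥ 528) for 46 cm.
No combination under 46 cm hits 528.

46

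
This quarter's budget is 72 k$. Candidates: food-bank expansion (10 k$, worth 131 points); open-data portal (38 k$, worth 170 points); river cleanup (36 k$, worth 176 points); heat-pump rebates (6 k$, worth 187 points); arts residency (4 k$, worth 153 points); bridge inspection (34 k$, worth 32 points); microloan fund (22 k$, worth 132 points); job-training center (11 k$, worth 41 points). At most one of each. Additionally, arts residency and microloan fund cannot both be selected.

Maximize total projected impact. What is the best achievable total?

688

Taking food-bank expansion + river cleanup + heat-pump rebates + arts residency + job-training center: 67 k$ used, 688 in projected impact.
The closest alternative, food-bank expansion + open-data portal + heat-pump rebates + arts residency + job-training center, reaches only 682.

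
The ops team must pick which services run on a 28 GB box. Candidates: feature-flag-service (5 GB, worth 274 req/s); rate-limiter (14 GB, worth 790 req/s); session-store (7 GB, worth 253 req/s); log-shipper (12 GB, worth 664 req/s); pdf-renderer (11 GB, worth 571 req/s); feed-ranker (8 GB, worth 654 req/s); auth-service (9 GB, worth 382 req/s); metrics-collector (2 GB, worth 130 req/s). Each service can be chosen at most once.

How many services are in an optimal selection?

Best achievable throughput is 1722.
For example feature-flag-service + log-shipper + feed-ranker + metrics-collector achieves it, using 27 GB.
Any selection reaching 1722 contains exactly 4 services.

4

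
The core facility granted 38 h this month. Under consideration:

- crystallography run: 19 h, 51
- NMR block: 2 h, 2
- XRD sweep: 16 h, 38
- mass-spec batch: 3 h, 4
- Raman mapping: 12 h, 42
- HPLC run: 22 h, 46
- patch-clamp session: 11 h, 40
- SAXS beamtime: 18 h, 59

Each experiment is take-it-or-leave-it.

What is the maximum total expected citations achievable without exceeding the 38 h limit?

The ratio heuristic lands on NMR block + mass-spec batch + Raman mapping + patch-clamp session (88) but leaves 10 h idle.
A better packing is crystallography run + SAXS beamtime: 37 h, total 110.

110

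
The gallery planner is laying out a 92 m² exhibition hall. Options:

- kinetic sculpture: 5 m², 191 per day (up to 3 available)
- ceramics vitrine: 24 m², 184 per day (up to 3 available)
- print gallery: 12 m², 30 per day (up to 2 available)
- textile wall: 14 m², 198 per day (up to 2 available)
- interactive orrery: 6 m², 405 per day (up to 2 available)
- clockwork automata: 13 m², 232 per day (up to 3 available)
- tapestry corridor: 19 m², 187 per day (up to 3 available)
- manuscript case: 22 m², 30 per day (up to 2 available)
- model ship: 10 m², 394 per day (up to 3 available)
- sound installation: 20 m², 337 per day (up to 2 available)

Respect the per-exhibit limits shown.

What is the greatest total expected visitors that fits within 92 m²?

By expected visitors per m²: interactive orrery 67.50, model ship 39.40, kinetic sculpture 38.20 lead.
The ratio heuristic lands on 3×kinetic sculpture + 2×interactive orrery + 2×clockwork automata + 3×model ship (3029) but leaves 9 m² idle.
Replace clockwork automata with sound installation: the trade gains 105 net, giving 3134 at 90 m².

3134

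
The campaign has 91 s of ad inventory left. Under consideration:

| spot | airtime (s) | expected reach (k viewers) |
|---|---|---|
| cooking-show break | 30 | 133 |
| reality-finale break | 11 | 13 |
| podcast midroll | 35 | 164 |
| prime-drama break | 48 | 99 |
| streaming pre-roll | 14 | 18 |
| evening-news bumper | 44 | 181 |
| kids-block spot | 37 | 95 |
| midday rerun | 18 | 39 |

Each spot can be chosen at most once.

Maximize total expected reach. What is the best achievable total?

358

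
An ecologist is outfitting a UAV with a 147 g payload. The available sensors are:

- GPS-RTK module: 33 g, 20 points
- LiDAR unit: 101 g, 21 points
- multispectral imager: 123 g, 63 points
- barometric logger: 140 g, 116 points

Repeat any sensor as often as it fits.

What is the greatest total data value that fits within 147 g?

116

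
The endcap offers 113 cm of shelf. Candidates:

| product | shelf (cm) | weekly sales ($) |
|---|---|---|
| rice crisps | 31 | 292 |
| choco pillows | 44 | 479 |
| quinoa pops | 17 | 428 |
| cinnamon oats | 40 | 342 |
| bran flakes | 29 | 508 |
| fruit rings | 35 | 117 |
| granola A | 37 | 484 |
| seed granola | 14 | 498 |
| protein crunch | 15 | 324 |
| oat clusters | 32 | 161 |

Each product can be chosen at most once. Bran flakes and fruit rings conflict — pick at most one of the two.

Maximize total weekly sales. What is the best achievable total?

Best packing: quinoa pops + bran flakes + granola A + seed granola + protein crunch — 112 cm, 2242 total.

2242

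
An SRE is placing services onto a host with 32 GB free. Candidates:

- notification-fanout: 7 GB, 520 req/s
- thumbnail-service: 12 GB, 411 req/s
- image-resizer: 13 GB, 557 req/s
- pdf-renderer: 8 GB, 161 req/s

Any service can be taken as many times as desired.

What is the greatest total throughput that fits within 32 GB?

2080

Density check — notification-fanout 74.29, image-resizer 42.85, thumbnail-service 34.25 are the best per GB.
Best packing: 4×notification-fanout — 28 GB, 2080 total.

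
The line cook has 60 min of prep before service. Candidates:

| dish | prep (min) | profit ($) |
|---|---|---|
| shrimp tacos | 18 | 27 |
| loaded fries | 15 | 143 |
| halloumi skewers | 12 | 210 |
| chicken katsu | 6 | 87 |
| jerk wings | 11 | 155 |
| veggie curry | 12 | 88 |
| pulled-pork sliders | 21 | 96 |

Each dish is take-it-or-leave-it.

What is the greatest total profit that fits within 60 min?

Ranking by ratio (profit/min): halloumi skewers 17.50, chicken katsu 14.50, jerk wings 14.09, loaded fries 9.53.
Loaded fries + halloumi skewers + chicken katsu + jerk wings + veggie curry uses 56 of the 60 min and totals 683.
An exhaustive check of the 128 subsets confirms 683.

683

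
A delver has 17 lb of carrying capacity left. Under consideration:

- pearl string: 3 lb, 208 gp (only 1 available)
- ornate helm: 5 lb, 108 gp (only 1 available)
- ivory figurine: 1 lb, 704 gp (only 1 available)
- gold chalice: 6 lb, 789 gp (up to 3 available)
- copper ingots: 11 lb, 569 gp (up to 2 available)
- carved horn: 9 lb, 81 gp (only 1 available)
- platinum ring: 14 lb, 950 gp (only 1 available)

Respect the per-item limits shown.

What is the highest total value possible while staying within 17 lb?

2490

Pearl string + ivory figurine + 2×gold chalice uses 16 of the 17 lb and totals 2490.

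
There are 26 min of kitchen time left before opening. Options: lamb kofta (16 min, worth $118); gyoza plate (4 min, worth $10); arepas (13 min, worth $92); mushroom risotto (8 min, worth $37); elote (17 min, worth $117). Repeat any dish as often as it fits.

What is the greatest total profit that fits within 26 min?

Greedy by ratio would take lamb kofta + mushroom risotto: 24 min used, total 155.
Replace lamb kofta and mushroom risotto with 2×arepas: the trade gains 29 net, giving 184 at 26 min.

184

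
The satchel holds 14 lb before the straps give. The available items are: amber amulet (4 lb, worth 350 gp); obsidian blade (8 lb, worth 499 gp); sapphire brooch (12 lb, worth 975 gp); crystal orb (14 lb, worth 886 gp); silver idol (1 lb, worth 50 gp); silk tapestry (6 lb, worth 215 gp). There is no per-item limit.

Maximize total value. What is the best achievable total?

Density check — amber amulet 87.50, sapphire brooch 81.25, crystal orb 63.29 are the best per lb.
The ratio ordering already packs tightly: 3×amber amulet + 2×silver idol, 14 lb, 1150.

1150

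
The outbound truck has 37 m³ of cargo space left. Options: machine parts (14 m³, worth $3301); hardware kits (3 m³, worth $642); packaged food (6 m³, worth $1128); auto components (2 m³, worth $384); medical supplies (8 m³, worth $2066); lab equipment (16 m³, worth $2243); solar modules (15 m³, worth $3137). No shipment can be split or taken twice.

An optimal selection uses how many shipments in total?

Best achievable revenue is 8504.
For example machine parts + medical supplies + solar modules achieves it, using 37 m³.
All optima have 3 shipments.

3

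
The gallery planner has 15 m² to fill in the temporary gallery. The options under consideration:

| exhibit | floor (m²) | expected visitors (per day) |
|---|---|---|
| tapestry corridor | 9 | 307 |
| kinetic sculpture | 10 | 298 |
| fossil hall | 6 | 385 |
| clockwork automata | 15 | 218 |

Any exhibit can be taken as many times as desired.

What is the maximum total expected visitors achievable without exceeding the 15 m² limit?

770

The ratio ordering already packs tightly: 2×fossil hall, 12 m², 770.
No other feasible combination exceeds 770.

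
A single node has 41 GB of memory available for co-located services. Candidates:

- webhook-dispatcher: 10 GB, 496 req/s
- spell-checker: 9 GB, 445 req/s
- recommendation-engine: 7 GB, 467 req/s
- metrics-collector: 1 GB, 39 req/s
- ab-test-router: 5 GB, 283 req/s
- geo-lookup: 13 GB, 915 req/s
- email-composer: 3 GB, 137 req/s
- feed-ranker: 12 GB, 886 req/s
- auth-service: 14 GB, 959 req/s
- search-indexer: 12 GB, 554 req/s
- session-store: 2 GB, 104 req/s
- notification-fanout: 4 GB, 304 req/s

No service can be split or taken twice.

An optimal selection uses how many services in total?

The maximum throughput within 41 GB is 2864.
One optimal bundle: geo-lookup + feed-ranker + auth-service + session-store (41 GB).
All optima have 4 services.

4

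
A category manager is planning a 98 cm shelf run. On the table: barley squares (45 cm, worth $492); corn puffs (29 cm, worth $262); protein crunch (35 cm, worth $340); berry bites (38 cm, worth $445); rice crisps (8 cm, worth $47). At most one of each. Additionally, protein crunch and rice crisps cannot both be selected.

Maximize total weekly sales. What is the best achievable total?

Best packing: barley squares + berry bites + rice crisps — 91 cm, 984 total.

984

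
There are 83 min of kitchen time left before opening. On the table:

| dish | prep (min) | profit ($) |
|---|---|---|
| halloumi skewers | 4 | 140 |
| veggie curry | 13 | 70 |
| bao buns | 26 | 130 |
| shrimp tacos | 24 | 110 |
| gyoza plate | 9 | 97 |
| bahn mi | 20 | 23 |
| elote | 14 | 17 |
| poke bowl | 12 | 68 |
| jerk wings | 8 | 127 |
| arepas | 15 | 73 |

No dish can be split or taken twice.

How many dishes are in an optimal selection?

6

Best achievable profit is 672.
halloumi skewers + bao buns + shrimp tacos + gyoza plate + poke bowl + jerk wings hits 672 at 83 min.
Every optimal selection uses 6 dishes.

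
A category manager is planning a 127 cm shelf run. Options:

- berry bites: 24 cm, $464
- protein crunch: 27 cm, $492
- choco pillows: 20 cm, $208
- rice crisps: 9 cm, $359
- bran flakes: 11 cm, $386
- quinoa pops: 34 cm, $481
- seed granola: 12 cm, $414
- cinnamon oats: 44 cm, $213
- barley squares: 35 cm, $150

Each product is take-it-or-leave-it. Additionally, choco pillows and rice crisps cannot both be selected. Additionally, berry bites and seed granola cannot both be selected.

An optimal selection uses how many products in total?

5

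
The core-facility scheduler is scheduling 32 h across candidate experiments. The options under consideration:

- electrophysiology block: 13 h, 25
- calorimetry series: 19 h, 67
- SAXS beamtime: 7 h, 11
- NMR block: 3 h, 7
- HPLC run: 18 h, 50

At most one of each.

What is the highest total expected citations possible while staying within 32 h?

By expected citations per h: calorimetry series 3.53, HPLC run 2.78, NMR block 2.33 lead.
A density-first pass picks calorimetry series + SAXS beamtime + NMR block — 85 at 29 h.
Replace SAXS beamtime and NMR block with electrophysiology block: the trade gains 7 net, giving 92 at 32 h.

92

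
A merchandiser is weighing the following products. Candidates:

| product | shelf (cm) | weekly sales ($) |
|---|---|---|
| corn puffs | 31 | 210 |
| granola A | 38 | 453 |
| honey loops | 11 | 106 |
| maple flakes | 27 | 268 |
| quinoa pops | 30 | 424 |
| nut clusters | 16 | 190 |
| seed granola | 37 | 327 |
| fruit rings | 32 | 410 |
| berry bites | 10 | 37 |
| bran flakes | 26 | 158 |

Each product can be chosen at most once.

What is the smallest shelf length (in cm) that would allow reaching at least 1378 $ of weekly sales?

111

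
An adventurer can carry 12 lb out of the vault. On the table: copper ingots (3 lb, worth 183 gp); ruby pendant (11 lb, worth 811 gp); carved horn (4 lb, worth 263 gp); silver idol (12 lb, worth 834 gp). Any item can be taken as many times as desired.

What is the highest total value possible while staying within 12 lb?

Greedy by ratio would take ruby pendant: 11 lb used, total 811.
The 11 lb tied up in ruby pendant is better spent on silver idol — total rises to 834 (12 lb).
Every other selection either busts 12 lb or fails to beat 834.

834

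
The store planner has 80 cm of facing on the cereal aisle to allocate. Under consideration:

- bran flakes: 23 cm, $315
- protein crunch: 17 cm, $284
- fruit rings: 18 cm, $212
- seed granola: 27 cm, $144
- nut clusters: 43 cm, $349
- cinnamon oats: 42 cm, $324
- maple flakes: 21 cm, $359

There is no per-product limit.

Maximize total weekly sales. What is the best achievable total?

Ranking by ratio (weekly sales/cm): maple flakes 17.10, protein crunch 16.71, bran flakes 13.70.
Protein crunch + 3×maple flakes uses 80 of the 80 cm and totals 1361.
That's the maximum — no swap from here does better than 1361.

1361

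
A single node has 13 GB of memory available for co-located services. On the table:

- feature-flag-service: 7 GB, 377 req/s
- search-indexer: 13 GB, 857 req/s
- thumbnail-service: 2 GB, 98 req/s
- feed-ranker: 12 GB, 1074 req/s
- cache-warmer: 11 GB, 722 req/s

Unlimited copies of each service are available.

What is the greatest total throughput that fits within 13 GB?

1074

The ratio ordering already packs tightly: feed-ranker, 12 GB, 1074.
The spare 1 GB is too small for any remaining service, and no exchange beats 1074.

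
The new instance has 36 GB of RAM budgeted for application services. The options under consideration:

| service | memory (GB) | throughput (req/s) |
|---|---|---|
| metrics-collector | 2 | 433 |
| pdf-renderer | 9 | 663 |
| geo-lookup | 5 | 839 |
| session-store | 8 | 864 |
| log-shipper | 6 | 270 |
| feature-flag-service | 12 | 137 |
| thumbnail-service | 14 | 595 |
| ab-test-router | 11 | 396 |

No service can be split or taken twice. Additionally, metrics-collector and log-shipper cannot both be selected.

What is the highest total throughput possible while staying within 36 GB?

3195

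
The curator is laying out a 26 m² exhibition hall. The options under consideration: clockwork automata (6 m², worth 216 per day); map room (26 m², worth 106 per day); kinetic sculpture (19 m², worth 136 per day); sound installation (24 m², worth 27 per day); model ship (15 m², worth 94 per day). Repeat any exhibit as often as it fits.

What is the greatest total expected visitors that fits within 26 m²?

864

Taking 4×clockwork automata: 24 m² used, 864 in expected visitors.
No other feasible combination exceeds 864.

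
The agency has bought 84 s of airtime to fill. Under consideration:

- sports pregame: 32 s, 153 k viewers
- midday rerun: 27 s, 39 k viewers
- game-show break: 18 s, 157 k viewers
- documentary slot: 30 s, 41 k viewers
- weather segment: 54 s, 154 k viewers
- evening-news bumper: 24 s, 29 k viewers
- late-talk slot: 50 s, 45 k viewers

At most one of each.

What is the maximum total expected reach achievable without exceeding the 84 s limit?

351

By expected reach per s: game-show break 8.72, sports pregame 4.78, weather segment 2.85 lead.
Greedy by ratio would take sports pregame + midday rerun + game-show break: 77 s used, total 349.
Dropping midday rerun frees 27 s; slotting in documentary slot (30 s) lifts the total to 351 at 80 s.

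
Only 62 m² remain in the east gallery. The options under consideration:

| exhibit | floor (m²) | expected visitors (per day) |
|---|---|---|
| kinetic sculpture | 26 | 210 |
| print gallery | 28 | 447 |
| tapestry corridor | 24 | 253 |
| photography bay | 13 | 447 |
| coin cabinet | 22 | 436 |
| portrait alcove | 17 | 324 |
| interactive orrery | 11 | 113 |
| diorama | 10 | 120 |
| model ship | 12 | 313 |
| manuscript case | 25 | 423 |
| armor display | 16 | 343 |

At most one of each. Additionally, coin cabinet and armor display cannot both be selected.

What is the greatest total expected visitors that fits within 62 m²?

1427

Taking photography bay + portrait alcove + model ship + armor display: 58 m² used, 1427 in expected visitors.
The closest alternative, photography bay + interactive orrery + diorama + model ship + armor display, reaches only 1336.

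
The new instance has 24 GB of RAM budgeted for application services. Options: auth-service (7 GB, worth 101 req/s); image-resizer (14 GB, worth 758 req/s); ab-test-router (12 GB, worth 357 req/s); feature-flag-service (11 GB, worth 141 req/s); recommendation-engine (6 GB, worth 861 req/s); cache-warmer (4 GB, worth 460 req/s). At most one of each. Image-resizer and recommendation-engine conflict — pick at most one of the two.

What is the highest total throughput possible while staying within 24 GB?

Ab-test-router + recommendation-engine + cache-warmer uses 22 of the 24 GB and totals 1678.
Next best is feature-flag-service + recommendation-engine + cache-warmer at 1462 (21 GB) — short by 216.

1678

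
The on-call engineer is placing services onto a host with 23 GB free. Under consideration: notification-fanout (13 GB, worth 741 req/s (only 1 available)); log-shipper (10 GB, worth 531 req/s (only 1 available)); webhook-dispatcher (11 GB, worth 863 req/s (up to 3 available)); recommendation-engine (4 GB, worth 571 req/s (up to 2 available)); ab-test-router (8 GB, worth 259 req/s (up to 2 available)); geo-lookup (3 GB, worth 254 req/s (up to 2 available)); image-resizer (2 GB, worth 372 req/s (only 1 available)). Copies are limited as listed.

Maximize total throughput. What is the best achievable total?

The ratio heuristic lands on 2×recommendation-engine + 2×geo-lookup + image-resizer (2022) but leaves 7 GB idle.
Replace 2×geo-lookup with webhook-dispatcher: the trade gains 355 net, giving 2377 at 21 GB.
Every other selection either busts 23 GB or exceeds an availability limit or fails to beat 2377.

2377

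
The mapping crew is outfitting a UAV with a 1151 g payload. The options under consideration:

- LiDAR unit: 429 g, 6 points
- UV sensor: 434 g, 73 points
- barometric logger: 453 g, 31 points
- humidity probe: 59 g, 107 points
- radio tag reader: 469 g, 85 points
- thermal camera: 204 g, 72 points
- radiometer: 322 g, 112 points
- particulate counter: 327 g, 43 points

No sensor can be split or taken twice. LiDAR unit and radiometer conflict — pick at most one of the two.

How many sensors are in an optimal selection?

Optimal total is 376.
For example humidity probe + radio tag reader + thermal camera + radiometer achieves it, using 1054 g.
All optima have 4 sensors.

4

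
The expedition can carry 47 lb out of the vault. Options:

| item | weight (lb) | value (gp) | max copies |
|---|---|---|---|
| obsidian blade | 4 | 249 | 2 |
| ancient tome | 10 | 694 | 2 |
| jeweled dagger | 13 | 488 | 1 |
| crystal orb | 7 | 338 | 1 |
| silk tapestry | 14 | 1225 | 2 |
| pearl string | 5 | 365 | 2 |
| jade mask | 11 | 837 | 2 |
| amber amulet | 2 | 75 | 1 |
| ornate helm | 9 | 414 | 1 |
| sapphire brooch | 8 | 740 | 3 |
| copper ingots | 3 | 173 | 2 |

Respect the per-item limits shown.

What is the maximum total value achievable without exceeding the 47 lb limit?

Density check — sapphire brooch 92.50, silk tapestry 87.50, jade mask 76.09, pearl string 73.00 are the best per lb.
A density-first pass picks obsidian blade + silk tapestry + pearl string + 3×sapphire brooch — 4059 at 47 lb.
A better packing is 2×silk tapestry + 2×sapphire brooch + copper ingots: 47 lb, total 4103.
No other feasible combination exceeds 4103.

4103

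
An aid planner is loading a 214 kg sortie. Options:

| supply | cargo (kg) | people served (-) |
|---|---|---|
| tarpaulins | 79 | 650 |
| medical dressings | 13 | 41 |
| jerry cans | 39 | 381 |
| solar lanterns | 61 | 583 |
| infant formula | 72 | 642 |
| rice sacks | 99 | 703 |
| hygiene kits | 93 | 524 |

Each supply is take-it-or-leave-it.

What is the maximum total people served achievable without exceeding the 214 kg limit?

By people served per kg: jerry cans 9.77, solar lanterns 9.56, infant formula 8.92, tarpaulins 8.23 lead.
Greedy by ratio would take medical dressings + jerry cans + solar lanterns + infant formula: 185 kg used, total 1647.
The 52 kg tied up in medical dressings and jerry cans is better spent on tarpaulins — total rises to 1875 (212 kg).
An exhaustive check of the 128 subsets confirms 1875.

1875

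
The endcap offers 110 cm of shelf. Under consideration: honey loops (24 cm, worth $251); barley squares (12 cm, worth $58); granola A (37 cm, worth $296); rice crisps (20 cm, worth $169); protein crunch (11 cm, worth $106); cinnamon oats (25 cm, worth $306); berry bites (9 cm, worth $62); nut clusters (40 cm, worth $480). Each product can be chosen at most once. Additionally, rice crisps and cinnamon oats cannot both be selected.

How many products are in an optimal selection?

Best achievable weekly sales is 1205.
One optimal bundle: honey loops + protein crunch + cinnamon oats + berry bites + nut clusters (109 cm).
Every optimal selection uses 5 products.

5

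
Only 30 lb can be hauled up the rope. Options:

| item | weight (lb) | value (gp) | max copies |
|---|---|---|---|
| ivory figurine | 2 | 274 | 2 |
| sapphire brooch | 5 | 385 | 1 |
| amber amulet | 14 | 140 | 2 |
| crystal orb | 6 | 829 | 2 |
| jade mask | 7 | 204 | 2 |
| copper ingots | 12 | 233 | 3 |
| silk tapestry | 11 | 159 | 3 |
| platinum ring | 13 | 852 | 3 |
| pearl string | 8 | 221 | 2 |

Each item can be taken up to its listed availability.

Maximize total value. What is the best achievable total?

3058

By value per lb: crystal orb 138.17, ivory figurine 137.00, sapphire brooch 77.00 lead.
Filling by ratio: 2×ivory figurine + sapphire brooch + 2×crystal orb + jade mask for 2795, with 2 lb left unused.
Replace sapphire brooch and jade mask with platinum ring: the trade gains 263 net, giving 3058 at 29 lb.
The spare 1 lb is too small for any remaining item, and no exchange beats 3058.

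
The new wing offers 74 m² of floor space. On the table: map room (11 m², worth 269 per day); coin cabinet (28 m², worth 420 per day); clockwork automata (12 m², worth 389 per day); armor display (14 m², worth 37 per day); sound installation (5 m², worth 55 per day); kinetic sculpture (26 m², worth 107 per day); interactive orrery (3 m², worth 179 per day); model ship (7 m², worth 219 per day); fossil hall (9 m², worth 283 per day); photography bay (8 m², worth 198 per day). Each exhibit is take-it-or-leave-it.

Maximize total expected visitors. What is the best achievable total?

The ratio heuristic lands on map room + clockwork automata + armor display + sound installation + interactive orrery + model ship + fossil hall + photography bay (1629) but leaves 5 m² idle.
Dropping armor display and sound installation and photography bay frees 27 m²; slotting in coin cabinet (28 m²) lifts the total to 1759 at 70 m².
That's the maximum — no swap from here does better than 1759.

1759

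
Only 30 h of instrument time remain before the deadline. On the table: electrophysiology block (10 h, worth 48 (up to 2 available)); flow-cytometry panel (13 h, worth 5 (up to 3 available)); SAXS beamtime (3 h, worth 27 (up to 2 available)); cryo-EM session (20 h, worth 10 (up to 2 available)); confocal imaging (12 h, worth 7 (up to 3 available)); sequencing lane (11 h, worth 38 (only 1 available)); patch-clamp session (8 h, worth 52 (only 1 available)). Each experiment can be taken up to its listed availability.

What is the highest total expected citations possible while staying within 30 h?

By expected citations per h: SAXS beamtime 9.00, patch-clamp session 6.50, electrophysiology block 4.80, sequencing lane 3.45 lead.
Electrophysiology block + 2×SAXS beamtime + patch-clamp session uses 24 of the 30 h and totals 154.
That's the maximum — no swap from here does better than 154.

154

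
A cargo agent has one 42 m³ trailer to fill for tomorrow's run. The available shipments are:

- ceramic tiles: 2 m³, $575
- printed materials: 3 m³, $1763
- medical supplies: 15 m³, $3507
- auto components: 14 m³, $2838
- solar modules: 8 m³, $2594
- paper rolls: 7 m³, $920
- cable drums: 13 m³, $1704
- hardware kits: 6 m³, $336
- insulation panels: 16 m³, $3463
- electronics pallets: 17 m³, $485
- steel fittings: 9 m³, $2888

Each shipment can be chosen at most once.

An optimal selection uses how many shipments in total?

5

Best achievable revenue is 11672.
printed materials + medical supplies + solar modules + paper rolls + steel fittings hits 11672 at 42 m³.
All optima have 5 shipments.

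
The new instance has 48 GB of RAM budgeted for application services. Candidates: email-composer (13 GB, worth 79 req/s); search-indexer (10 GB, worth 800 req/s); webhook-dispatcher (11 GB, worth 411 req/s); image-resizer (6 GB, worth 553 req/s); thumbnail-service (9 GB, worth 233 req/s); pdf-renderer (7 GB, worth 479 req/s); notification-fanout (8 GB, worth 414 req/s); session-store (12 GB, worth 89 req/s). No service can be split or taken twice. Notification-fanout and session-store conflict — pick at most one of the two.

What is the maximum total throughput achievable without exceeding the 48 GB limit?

Search-indexer + webhook-dispatcher + image-resizer + pdf-renderer + notification-fanout uses 42 of the 48 GB and totals 2657.
Nothing else feasible within 48 GB beats 2657.

2657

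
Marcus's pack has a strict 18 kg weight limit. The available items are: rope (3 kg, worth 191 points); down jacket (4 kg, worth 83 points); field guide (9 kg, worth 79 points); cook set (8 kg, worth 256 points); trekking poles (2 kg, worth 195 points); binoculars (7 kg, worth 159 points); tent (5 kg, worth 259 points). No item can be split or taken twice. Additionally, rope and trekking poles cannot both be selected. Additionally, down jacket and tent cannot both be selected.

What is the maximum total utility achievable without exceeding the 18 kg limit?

710

Taking cook set + trekking poles + tent: 15 kg used, 710 in utility.
Next best is rope + cook set + tent at 706 (16 kg) — short by 4.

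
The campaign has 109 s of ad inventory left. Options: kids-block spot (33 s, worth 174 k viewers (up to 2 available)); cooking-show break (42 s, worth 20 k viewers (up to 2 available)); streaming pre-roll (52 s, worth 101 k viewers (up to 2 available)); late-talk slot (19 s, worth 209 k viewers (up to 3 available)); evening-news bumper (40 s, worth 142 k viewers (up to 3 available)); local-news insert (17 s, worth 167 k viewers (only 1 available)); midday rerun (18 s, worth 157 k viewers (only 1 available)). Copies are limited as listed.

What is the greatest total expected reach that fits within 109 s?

968

Filling by ratio: 3×late-talk slot + local-news insert + midday rerun for 951, with 17 s left unused.
Replace midday rerun with kids-block spot: the trade gains 17 net, giving 968 at 107 s.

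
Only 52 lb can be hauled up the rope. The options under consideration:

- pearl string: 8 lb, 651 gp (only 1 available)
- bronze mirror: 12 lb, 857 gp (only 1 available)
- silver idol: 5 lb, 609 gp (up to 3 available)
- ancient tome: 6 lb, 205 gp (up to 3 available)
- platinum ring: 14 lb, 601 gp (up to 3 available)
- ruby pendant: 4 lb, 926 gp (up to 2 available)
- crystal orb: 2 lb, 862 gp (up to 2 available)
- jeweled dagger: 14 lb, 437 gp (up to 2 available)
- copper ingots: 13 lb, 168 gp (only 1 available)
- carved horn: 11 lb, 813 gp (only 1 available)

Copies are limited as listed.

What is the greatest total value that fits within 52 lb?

7073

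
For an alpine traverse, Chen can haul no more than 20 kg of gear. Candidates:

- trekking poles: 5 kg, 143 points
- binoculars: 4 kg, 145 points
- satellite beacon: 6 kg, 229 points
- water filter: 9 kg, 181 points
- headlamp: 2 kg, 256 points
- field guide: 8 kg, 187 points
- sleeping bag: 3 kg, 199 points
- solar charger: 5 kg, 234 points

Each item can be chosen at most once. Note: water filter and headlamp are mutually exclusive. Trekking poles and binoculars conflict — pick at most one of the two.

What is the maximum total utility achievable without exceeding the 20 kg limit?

Density check — headlamp 128.00, sleeping bag 66.33, solar charger 46.80 are the best per kg.
Best packing: binoculars + satellite beacon + headlamp + sleeping bag + solar charger — 20 kg, 1063 total.
No other feasible combination exceeds 1063.

1063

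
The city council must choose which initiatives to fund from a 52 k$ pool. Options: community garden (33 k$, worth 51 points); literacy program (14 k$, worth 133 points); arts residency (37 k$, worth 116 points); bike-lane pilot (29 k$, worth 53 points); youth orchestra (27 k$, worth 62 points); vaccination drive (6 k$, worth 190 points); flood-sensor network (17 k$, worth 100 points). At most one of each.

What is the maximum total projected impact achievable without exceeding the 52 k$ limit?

423

Literacy program + vaccination drive + flood-sensor network uses 37 of the 52 k$ and totals 423.
No other feasible combination exceeds 423.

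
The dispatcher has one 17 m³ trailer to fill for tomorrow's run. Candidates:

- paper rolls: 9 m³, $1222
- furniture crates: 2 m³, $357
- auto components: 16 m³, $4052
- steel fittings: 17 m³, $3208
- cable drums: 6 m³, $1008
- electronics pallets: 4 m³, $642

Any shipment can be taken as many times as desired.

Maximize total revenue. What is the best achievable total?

Best packing: auto components — 16 m³, 4052 total.
Every other selection either busts 17 m³ or fails to beat 4052.

4052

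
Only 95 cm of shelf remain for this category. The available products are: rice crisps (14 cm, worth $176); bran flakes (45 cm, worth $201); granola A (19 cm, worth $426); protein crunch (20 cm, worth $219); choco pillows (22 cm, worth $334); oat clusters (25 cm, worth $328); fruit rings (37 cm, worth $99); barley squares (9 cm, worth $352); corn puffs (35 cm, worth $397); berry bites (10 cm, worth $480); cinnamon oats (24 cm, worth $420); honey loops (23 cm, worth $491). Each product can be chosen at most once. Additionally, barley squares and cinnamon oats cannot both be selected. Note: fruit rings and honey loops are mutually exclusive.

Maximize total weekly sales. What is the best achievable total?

Taking rice crisps + granola A + protein crunch + barley squares + berry bites + honey loops: 95 cm used, 2144 in weekly sales.
That's the maximum — no feasible swap from here does better than 2144.

2144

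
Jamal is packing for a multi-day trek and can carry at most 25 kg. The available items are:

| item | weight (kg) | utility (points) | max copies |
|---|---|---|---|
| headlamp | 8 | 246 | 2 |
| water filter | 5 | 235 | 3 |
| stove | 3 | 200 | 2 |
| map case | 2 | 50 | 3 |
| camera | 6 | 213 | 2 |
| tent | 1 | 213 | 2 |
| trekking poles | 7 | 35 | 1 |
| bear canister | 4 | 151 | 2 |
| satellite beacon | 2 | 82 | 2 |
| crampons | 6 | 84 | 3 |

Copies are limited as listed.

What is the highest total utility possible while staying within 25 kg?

1613

Ranking by ratio (utility/kg): tent 213.00, stove 66.67, water filter 47.00.
Best packing: 3×water filter + 2×stove + 2×tent + satellite beacon — 25 kg, 1613 total.
Every other selection either busts 25 kg or exceeds an availability limit or fails to beat 1613.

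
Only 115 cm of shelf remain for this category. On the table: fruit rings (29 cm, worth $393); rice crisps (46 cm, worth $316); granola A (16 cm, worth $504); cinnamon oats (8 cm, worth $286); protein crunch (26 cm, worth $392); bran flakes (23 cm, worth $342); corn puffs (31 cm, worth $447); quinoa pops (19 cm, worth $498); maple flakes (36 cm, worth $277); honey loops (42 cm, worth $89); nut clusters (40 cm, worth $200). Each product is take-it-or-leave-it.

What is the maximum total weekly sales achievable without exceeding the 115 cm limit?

By weekly sales per cm: cinnamon oats 35.75, granola A 31.50, quinoa pops 26.21, protein crunch 15.08 lead.
Greedy by ratio would take granola A + cinnamon oats + protein crunch + bran flakes + quinoa pops: 92 cm used, total 2022.
Dropping cinnamon oats frees 8 cm; slotting in corn puffs (31 cm) lifts the total to 2183 at 115 cm.

2183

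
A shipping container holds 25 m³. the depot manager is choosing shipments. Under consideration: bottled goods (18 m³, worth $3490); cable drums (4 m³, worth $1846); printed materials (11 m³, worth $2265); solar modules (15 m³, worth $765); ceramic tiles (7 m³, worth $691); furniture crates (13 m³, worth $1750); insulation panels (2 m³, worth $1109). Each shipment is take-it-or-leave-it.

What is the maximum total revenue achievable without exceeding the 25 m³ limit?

6445

Density check — insulation panels 554.50, cable drums 461.50, printed materials 205.91, bottled goods 193.89 are the best per m³.
A density-first pass picks cable drums + printed materials + ceramic tiles + insulation panels — 5911 at 24 m³.
Replace printed materials and ceramic tiles with bottled goods: the trade gains 534 net, giving 6445 at 24 m³.
No other feasible combination exceeds 6445.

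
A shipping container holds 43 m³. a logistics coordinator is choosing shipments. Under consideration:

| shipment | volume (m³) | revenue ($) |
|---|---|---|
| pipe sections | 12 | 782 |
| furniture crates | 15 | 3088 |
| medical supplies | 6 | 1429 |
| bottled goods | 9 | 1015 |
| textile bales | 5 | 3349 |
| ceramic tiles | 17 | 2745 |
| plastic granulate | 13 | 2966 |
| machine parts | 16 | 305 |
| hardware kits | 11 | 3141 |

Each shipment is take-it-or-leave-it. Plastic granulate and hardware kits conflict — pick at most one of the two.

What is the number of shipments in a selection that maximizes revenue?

The maximum revenue within 43 m³ is 11007.
For example furniture crates + medical supplies + textile bales + hardware kits achieves it, using 37 m³.
Every optimal selection uses 4 shipments.

4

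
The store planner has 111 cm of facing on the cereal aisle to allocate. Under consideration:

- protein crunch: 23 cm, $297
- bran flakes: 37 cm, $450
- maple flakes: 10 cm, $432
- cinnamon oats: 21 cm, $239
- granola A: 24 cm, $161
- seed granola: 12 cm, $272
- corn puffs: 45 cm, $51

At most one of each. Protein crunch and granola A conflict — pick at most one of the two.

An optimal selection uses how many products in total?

Optimal total is 1690.
protein crunch + bran flakes + maple flakes + cinnamon oats + seed granola hits 1690 at 103 cm.
Every optimal selection uses 5 products.

5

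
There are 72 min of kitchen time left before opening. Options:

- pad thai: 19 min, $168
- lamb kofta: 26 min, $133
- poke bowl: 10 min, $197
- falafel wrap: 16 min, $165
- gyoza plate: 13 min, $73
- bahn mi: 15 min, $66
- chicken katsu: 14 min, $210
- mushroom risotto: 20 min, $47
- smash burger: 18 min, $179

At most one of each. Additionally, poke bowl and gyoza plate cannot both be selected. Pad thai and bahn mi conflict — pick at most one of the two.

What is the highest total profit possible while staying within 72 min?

Best packing: pad thai + poke bowl + chicken katsu + smash burger — 61 min, 754 total.

754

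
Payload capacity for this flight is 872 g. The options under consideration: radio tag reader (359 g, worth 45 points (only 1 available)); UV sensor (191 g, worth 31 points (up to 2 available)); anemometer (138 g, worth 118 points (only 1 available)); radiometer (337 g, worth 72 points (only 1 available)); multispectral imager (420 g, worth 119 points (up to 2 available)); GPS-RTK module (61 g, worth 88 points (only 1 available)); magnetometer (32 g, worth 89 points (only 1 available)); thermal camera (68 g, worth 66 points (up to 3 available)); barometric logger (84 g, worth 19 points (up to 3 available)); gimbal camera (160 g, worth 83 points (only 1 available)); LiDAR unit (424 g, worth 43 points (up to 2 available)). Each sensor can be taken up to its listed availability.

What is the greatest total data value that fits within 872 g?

Ranking by ratio (data value/g): magnetometer 2.78, GPS-RTK module 1.44, thermal camera 0.97, anemometer 0.86.
The ratio ordering already packs tightly: anemometer + GPS-RTK module + magnetometer + 3×thermal camera + 3×barometric logger + gimbal camera, 847 g, 633.
Every other selection either busts 872 g or exceeds an availability limit or fails to beat 633.

633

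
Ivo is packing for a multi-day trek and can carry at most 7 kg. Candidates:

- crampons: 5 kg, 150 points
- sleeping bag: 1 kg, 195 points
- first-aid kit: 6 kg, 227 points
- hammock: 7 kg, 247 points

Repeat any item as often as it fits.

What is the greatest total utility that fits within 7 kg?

1365

The ratio ordering already packs tightly: 7×sleeping bag, 7 kg, 1365.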